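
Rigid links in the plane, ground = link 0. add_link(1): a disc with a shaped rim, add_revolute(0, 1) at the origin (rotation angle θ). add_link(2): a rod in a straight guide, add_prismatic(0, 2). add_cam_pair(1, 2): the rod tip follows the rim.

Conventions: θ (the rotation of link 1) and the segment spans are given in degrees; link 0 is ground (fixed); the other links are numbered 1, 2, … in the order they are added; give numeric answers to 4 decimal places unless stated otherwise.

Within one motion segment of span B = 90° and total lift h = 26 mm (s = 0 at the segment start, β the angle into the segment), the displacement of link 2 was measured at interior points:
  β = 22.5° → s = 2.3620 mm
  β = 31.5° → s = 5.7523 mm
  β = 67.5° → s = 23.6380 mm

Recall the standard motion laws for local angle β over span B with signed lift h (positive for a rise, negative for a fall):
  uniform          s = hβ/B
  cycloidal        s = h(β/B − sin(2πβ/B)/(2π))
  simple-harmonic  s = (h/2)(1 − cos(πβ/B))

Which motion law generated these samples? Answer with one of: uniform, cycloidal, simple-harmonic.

candidates at β/B = r: uniform s = h·r (linear in β); cycloidal s = h·(r − sin(2πr)/(2π)); simple-harmonic s = (h/2)(1 − cos(πr))
β=22.5°: printed 2.3620 | uniform 6.5000, cycloidal 2.3620, simple-harmonic 3.8076
β=31.5°: printed 5.7523 | uniform 9.1000, cycloidal 5.7523, simple-harmonic 7.0981
β=67.5°: printed 23.6380 | uniform 19.5000, cycloidal 23.6380, simple-harmonic 22.1924
only one law matches every sample → cycloidal

cycloidal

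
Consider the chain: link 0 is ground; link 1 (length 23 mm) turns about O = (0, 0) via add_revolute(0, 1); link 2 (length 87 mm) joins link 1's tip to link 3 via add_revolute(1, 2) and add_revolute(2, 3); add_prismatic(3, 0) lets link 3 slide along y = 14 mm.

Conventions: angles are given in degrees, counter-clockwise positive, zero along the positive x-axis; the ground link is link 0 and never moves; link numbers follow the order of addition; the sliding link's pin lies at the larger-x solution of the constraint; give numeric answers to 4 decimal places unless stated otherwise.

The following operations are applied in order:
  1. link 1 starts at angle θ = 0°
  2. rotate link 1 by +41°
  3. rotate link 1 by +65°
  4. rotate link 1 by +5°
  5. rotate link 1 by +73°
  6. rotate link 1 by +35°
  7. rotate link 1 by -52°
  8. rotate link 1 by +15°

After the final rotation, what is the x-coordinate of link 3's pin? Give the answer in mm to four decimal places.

geometry: r = 23 mm, L = 87 mm, e = 14 mm; θ starts at 0°
rotate link 1 by +41°: θ ← 0° +41° = 41°
rotate link 1 by +65°: θ ← 41° +65° = 106°
rotate link 1 by +5°: θ ← 106° +5° = 111°
rotate link 1 by +73°: θ ← 111° +73° = 184°
rotate link 1 by +35°: θ ← 184° +35° = 219°
rotate link 1 by -52°: θ ← 219° -52° = 167°
rotate link 1 by +15°: θ ← 167° +15° = 182°
crank pin P = (r cos θ, r sin θ) = (-22.985989, -0.802688)
h = r sin θ − e = -0.802688 − 14 = -14.802688
x = r cos θ + √(L² − h²) = -22.985989 + 85.731444 = 62.745455

62.7455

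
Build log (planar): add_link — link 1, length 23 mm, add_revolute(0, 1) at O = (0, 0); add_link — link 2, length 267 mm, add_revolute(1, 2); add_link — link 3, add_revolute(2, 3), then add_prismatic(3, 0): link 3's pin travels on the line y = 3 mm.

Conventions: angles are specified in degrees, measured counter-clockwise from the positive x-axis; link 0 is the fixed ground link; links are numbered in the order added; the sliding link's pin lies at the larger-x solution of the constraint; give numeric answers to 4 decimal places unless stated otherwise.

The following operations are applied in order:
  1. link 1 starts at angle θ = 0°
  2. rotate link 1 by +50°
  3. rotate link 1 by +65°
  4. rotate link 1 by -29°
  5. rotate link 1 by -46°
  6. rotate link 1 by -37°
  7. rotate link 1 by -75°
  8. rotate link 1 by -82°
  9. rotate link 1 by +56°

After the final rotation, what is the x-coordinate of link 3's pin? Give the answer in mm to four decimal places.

geometry: r = 23 mm, L = 267 mm, e = 3 mm; θ starts at 0°
rotate link 1 by +50°: θ ← 0° +50° = 50°
rotate link 1 by +65°: θ ← 50° +65° = 115°
rotate link 1 by -29°: θ ← 115° -29° = 86°
rotate link 1 by -46°: θ ← 86° -46° = 40°
rotate link 1 by -37°: θ ← 40° -37° = 3°
rotate link 1 by -75°: θ ← 3° -75° = -72°
rotate link 1 by -82°: θ ← -72° -82° = -154°
rotate link 1 by +56°: θ ← -154° +56° = -98°
crank pin P = (r cos θ, r sin θ) = (-3.200981, -22.776166)
h = r sin θ − e = -22.776166 − 3 = -25.776166
x = r cos θ + √(L² − h²) = -3.200981 + 265.752873 = 262.551891

262.5519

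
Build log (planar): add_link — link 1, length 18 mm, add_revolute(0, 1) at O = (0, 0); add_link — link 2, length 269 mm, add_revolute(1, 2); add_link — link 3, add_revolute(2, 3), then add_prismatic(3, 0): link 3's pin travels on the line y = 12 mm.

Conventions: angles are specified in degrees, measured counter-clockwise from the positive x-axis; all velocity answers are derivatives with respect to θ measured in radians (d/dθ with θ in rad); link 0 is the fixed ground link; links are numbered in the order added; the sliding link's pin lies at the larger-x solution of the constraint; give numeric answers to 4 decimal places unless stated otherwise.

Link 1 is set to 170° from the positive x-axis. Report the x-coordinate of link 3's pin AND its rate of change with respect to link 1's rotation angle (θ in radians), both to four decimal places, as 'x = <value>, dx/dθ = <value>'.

geometry: r = 18 mm, L = 269 mm, e = 12 mm
crank pin P = (r cos θ, r sin θ) = (-17.726540, 3.125667)
h = r sin θ − e = 3.125667 − 12 = -8.874333
x = r cos θ + √(L² − h²) = -17.726540 + 268.853578 = 251.127038
dx/dθ = −r sin θ − h·r cos θ/√(L² − h²) (θ in radians; h = -8.874333) = -3.710786

x = 251.1270, dx/dθ = -3.7108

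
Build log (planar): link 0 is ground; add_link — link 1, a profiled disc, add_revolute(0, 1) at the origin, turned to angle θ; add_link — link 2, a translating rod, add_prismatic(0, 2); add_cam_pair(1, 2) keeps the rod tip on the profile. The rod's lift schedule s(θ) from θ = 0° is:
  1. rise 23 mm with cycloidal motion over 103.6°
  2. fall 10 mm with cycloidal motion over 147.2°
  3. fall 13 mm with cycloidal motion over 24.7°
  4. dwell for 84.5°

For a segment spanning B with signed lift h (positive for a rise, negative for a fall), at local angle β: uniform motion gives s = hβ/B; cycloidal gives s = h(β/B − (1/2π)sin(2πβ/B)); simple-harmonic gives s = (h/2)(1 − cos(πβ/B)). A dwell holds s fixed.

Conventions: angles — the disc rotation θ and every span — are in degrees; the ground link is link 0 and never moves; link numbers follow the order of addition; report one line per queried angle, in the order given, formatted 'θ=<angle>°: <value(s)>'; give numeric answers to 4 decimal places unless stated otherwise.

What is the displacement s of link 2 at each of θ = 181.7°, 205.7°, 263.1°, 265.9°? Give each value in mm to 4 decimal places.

seg 1 [0°–103.6°] cycloidal, h=23: full span → s += 23 → s = 23.0000
seg 2 [103.6°–250.8°] cycloidal, h=-10: θ=181.7° here. β=78.1, B=147.2. -10·(0.5306 − sin(2π·0.5306)/(2π)) = -5.6095 → s = 17.3905
seg 2 [103.6°–250.8°] cycloidal, h=-10: θ=205.7° here. β=102.1, B=147.2. -10·(0.6936 − sin(2π·0.6936)/(2π)) = -8.4288 → s = 14.5712
seg 2 [103.6°–250.8°] cycloidal, h=-10: full span → s += -10 → s = 13.0000
seg 3 [250.8°–275.5°] cycloidal, h=-13: θ=263.1° here. β=12.3, B=24.7. -13·(0.4980 − sin(2π·0.4980)/(2π)) = -6.4474 → s = 6.5526
seg 3 [250.8°–275.5°] cycloidal, h=-13: θ=265.9° here. β=15.1, B=24.7. -13·(0.6113 − sin(2π·0.6113)/(2π)) = -9.2795 → s = 3.7205

θ=181.7°: 17.3905
θ=205.7°: 14.5712
θ=263.1°: 6.5526
θ=265.9°: 3.7205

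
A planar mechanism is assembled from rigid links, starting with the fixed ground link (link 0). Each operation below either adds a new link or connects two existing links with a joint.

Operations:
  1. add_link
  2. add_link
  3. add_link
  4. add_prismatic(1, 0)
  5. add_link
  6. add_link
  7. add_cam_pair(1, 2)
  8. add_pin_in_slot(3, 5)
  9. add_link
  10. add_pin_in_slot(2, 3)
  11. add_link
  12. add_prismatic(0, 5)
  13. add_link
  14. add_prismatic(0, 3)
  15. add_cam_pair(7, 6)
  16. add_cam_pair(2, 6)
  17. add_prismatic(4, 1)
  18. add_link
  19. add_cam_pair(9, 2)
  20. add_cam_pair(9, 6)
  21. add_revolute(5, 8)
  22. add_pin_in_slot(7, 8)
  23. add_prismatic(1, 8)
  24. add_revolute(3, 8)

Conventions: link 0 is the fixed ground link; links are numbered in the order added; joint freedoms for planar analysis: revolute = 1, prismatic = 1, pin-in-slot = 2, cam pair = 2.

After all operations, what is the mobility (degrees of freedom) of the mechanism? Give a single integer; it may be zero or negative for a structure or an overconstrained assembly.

link 0 = ground. State L|J1|J2 = 1|0|0
+link1  2|0|0
+link2  3|0|0
+link3  4|0|0
P(1,0) f=1→J1  4|1|0
+link4  5|1|0
+link5  6|1|0
C(1,2) f=2→J2  6|1|1
PS(3,5) f=2→J2  6|1|2
+link6  7|1|2
PS(2,3) f=2→J2  7|1|3
+link7  8|1|3
P(0,5) f=1→J1  8|2|3
+link8  9|2|3
P(0,3) f=1→J1  9|3|3
C(7,6) f=2→J2  9|3|4
C(2,6) f=2→J2  9|3|5
P(4,1) f=1→J1  9|4|5
+link9  10|4|5
C(9,2) f=2→J2  10|4|6
C(9,6) f=2→J2  10|4|7
R(5,8) f=1→J1  10|5|7
PS(7,8) f=2→J2  10|5|8
P(1,8) f=1→J1  10|6|8
R(3,8) f=1→J1  10|7|8
M = 3(10−1)−2·7−8 = 27−14−8 = 5

M = 5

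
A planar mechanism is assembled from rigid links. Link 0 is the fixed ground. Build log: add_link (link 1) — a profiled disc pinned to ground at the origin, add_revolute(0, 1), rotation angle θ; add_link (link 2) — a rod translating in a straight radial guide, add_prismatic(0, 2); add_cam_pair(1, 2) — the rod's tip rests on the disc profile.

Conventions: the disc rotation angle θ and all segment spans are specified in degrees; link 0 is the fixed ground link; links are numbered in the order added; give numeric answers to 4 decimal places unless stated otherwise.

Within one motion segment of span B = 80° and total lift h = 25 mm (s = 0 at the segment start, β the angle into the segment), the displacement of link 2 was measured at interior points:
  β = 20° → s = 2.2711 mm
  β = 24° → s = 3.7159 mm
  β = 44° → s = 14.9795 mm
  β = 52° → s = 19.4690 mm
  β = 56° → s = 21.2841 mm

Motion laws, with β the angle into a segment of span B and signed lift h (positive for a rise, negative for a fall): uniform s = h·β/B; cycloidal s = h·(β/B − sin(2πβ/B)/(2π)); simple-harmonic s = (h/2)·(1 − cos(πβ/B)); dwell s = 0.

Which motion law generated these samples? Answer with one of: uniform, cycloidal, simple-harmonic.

candidates at β/B = r: uniform s = h·r (linear in β); cycloidal s = h·(r − sin(2πr)/(2π)); simple-harmonic s = (h/2)(1 − cos(πr))
β=20°: printed 2.2711 | uniform 6.2500, cycloidal 2.2711, simple-harmonic 3.6612
β=24°: printed 3.7159 | uniform 7.5000, cycloidal 3.7159, simple-harmonic 5.1527
β=44°: printed 14.9795 | uniform 13.7500, cycloidal 14.9795, simple-harmonic 14.4554
β=52°: printed 19.4690 | uniform 16.2500, cycloidal 19.4690, simple-harmonic 18.1749
β=56°: printed 21.2841 | uniform 17.5000, cycloidal 21.2841, simple-harmonic 19.8473
only one law matches every sample → cycloidal

cycloidal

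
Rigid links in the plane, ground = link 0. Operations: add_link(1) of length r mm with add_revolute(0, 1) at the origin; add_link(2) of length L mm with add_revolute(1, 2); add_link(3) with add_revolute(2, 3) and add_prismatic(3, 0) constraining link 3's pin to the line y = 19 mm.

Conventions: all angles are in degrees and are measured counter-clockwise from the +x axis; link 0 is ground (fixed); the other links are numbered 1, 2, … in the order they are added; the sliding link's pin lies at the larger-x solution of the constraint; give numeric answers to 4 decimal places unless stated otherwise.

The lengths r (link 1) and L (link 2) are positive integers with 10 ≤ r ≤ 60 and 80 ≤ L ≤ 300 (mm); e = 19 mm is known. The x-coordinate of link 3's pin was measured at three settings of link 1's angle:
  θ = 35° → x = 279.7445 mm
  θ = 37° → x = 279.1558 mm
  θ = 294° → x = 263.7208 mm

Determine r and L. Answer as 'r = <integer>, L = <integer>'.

constraint per measurement: (x − r cos θ)² + (r sin θ − e)² = L²
subtracting the θ₁ and θ₂ equations cancels the r² and L² terms:
r = (x₁² − x₂²) / (2[(x₁cos θ₁ + e sin θ₁) − (x₂cos θ₂ + e sin θ₂)]) = 28.9991 → r = 29
L² = (x₁ − r cos θ₁)² + (r sin θ₁ − e)² = 65536.0139 → L = 256.0000 → L = 256
check at θ₃=294°: x = 263.7208 (printed 263.7208) ✓

r = 29, L = 256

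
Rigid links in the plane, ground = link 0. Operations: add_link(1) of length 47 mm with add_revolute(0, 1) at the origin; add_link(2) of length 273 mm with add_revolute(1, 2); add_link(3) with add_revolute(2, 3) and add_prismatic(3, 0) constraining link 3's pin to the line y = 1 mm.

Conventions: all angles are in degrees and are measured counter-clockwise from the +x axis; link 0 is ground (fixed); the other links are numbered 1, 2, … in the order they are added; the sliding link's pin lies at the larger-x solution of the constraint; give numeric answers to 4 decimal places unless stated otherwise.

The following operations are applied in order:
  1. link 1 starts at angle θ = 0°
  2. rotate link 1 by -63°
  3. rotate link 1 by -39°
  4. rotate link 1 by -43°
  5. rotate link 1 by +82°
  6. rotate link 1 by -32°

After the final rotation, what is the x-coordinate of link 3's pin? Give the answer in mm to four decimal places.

geometry: r = 47 mm, L = 273 mm, e = 1 mm; θ starts at 0°
rotate link 1 by -63°: θ ← 0° -63° = -63°
rotate link 1 by -39°: θ ← -63° -39° = -102°
rotate link 1 by -43°: θ ← -102° -43° = -145°
rotate link 1 by +82°: θ ← -145° +82° = -63°
rotate link 1 by -32°: θ ← -63° -32° = -95°
crank pin P = (r cos θ, r sin θ) = (-4.096320, -46.821151)
h = r sin θ − e = -46.821151 − 1 = -47.821151
x = r cos θ + √(L² − h²) = -4.096320 + 268.778975 = 264.682655

264.6827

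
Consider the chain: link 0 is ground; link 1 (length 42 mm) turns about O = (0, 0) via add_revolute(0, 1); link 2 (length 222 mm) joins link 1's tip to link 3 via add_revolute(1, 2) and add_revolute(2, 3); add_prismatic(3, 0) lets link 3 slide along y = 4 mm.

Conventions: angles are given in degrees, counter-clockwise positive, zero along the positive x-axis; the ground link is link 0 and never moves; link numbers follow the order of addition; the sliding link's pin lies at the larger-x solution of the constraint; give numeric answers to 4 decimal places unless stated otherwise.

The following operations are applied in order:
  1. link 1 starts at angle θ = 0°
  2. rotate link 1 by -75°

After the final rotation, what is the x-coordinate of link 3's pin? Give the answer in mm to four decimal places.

geometry: r = 42 mm, L = 222 mm, e = 4 mm; θ starts at 0°
rotate link 1 by -75°: θ ← 0° -75° = -75°
crank pin P = (r cos θ, r sin θ) = (10.870400, -40.568885)
h = r sin θ − e = -40.568885 − 4 = -44.568885
x = r cos θ + √(L² − h²) = 10.870400 + 217.480147 = 228.350547

228.3505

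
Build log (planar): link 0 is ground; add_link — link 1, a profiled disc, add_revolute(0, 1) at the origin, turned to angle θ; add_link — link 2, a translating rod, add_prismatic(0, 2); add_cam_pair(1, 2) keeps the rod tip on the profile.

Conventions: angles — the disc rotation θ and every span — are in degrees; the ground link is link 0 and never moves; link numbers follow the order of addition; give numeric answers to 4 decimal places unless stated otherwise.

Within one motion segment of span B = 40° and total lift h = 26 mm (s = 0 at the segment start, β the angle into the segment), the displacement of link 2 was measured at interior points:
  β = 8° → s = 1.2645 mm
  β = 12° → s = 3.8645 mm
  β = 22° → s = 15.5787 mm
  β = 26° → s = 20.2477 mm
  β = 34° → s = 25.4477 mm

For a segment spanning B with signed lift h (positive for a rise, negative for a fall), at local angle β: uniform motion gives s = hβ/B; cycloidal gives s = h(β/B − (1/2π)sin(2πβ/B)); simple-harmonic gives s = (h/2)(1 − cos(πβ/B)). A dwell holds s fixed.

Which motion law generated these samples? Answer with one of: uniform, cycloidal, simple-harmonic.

candidates at β/B = r: uniform s = h·r (linear in β); cycloidal s = h·(r − sin(2πr)/(2π)); simple-harmonic s = (h/2)(1 − cos(πr))
β=8°: printed 1.2645 | uniform 5.2000, cycloidal 1.2645, simple-harmonic 2.4828
β=12°: printed 3.8645 | uniform 7.8000, cycloidal 3.8645, simple-harmonic 5.3588
β=22°: printed 15.5787 | uniform 14.3000, cycloidal 15.5787, simple-harmonic 15.0336
β=26°: printed 20.2477 | uniform 16.9000, cycloidal 20.2477, simple-harmonic 18.9019
β=34°: printed 25.4477 | uniform 22.1000, cycloidal 25.4477, simple-harmonic 24.5831
only one law matches every sample → cycloidal

cycloidal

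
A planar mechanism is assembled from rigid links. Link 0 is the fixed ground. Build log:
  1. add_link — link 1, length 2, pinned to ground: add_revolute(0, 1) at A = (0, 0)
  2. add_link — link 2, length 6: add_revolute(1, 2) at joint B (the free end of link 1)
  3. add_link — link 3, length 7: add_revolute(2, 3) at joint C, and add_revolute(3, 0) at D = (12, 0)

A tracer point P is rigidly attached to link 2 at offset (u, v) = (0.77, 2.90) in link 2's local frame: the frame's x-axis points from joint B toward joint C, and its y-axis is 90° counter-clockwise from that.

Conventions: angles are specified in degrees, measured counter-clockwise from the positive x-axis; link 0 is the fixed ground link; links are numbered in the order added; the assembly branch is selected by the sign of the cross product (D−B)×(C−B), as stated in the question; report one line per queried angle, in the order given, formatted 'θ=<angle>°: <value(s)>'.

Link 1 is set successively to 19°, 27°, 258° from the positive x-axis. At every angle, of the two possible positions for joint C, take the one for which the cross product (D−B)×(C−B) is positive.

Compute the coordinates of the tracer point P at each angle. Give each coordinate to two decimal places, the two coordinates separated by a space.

A=(0,0), D=(12.00,0)
θ=19°: B = A + 2.00·(cos19°, sin19°) = (1.8910, 0.6511)
θ=19°: |BD| = 10.1299
θ=19°: circle(B,6.00) ∩ circle(D,7.00): a=4.4233, h=4.0539
θ=19°:   candidates: C₊=(6.5658,4.4124) cross=41.066; C₋=(6.0446,-3.6788) cross=-41.066
θ=19°:   branch + wants cross > 0 → take C=(6.5658,4.4124) (cross=41.066)
θ=19°: ex = (C−B)/|BC| = (0.7791,0.6269); ey = (-0.6269,0.7791)
θ=19°: P = B + 0.77·ex + 2.90·ey = (0.6730,3.3933)
θ=27°: B = A + 2.00·(cos27°, sin27°) = (1.7820, 0.9080)
θ=27°: |BD| = 10.2582
θ=27°: circle(B,6.00) ∩ circle(D,7.00): a=4.4955, h=3.9737
θ=27°:   candidates: C₊=(6.6116,4.4682) cross=40.764; C₋=(5.9081,-3.4481) cross=-40.764
θ=27°:   branch + wants cross > 0 → take C=(6.6116,4.4682) (cross=40.764)
θ=27°: ex = (C−B)/|BC| = (0.8049,0.5934); ey = (-0.5934,0.8049)
θ=27°: P = B + 0.77·ex + 2.90·ey = (0.6810,3.6992)
θ=258°: B = A + 2.00·(cos258°, sin258°) = (-0.4158, -1.9563)
θ=258°: |BD| = 12.5690
θ=258°: circle(B,6.00) ∩ circle(D,7.00): a=5.7674, h=1.6546
θ=258°:   candidates: C₊=(5.0237,0.5758) cross=20.796; C₋=(5.5388,-2.6930) cross=-20.796
θ=258°:   branch + wants cross > 0 → take C=(5.0237,0.5758) (cross=20.796)
θ=258°: ex = (C−B)/|BC| = (0.9066,0.4220); ey = (-0.4220,0.9066)
θ=258°: P = B + 0.77·ex + 2.90·ey = (-0.9416,0.9978)

θ=19°: 0.67 3.39
θ=27°: 0.68 3.70
θ=258°: -0.94 1.00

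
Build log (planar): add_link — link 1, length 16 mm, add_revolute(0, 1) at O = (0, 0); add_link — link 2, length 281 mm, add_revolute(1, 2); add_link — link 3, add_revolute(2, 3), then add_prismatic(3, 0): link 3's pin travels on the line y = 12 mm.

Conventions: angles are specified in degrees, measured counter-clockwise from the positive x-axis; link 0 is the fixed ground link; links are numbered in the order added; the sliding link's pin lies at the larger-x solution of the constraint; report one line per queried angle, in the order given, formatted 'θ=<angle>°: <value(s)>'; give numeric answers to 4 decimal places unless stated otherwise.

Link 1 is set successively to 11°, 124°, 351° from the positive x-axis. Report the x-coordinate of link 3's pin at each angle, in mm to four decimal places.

geometry: r = 16 mm, L = 281 mm, e = 12 mm
θ=11°: crank pin P = (r cos θ, r sin θ) = (15.706035, 3.052944)
θ=11°: h = r sin θ − e = 3.052944 − 12 = -8.947056
θ=11°: x = r cos θ + √(L² − h²) = 15.706035 + 280.857526 = 296.563561
θ=124°: crank pin P = (r cos θ, r sin θ) = (-8.947086, 13.264601)
θ=124°: h = r sin θ − e = 13.264601 − 12 = 1.264601
θ=124°: x = r cos θ + √(L² − h²) = -8.947086 + 280.997154 = 272.050068
θ=351°: crank pin P = (r cos θ, r sin θ) = (15.803013, -2.502951)
θ=351°: h = r sin θ − e = -2.502951 − 12 = -14.502951
θ=351°: x = r cos θ + √(L² − h²) = 15.803013 + 280.625488 = 296.428501

θ=11°: 296.5636
θ=124°: 272.0501
θ=351°: 296.4285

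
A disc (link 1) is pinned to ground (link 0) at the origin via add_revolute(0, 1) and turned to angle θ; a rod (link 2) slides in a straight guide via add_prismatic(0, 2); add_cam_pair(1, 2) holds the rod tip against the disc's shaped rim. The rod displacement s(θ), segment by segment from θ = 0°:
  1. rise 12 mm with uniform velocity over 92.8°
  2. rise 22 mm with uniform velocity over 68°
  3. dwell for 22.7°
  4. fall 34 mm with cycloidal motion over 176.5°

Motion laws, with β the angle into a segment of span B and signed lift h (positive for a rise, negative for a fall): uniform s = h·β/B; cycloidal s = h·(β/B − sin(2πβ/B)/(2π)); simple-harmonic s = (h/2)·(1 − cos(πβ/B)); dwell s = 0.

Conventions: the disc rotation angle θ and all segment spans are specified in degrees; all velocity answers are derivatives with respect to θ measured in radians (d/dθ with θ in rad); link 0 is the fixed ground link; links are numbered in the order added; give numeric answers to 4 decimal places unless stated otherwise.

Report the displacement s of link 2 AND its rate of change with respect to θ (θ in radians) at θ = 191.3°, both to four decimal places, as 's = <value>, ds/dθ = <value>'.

segment 1 (0° to 92.8°, uniform, h = 12) is passed completely: s = 0.0000 + (12) = 12.0000
segment 2 (92.8° to 160.8°, uniform, h = 22) is passed completely: s = 12.0000 + (22) = 34.0000
segment 3 (160.8° to 183.5°, dwell): s unchanged at 34.0000
θ = 191.3° falls in segment 4 (183.5° to 360°, cycloidal, h = -34): β = 191.3 − 183.5 = 7.8°, B = 176.5°; Δs = -34·(0.0442 − sin(2π·0.0442)/(2π)) = -0.0192; s = 34.0000 − 0.0192 = 33.9808
velocity in seg [183.5°–360°] (cycloidal), θ in radians: β = 7.8° = 0.1361 rad, B = 176.5° = 3.0805 rad; ds/dθ = (h/B)(1 − cos(2πβ/B)) = ((-34)/3.0805)(1 − cos(2π·0.0442)) = -0.422760 mm/rad

s = 33.9808, ds/dθ = -0.4228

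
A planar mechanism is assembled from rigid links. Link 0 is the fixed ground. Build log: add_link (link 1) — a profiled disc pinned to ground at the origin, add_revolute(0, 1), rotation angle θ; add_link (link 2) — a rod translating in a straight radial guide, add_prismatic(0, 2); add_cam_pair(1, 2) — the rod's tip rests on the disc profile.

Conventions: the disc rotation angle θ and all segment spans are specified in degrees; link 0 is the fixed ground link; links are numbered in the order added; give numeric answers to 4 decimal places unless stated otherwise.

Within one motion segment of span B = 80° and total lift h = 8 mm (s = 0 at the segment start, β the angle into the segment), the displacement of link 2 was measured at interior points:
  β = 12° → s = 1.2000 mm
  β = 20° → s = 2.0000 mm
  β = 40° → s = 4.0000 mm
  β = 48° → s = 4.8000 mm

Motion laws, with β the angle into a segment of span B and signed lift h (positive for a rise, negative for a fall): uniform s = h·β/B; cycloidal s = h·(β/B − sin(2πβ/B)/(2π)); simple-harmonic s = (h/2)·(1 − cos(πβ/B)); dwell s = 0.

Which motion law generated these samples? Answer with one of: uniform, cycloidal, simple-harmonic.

candidates at β/B = r: uniform s = h·r (linear in β); cycloidal s = h·(r − sin(2πr)/(2π)); simple-harmonic s = (h/2)(1 − cos(πr))
β=12°: printed 1.2000 | uniform 1.2000, cycloidal 0.1699, simple-harmonic 0.4360
β=20°: printed 2.0000 | uniform 2.0000, cycloidal 0.7268, simple-harmonic 1.1716
β=40°: printed 4.0000 | uniform 4.0000, cycloidal 4.0000, simple-harmonic 4.0000
β=48°: printed 4.8000 | uniform 4.8000, cycloidal 5.5484, simple-harmonic 5.2361
only one law matches every sample → uniform

uniform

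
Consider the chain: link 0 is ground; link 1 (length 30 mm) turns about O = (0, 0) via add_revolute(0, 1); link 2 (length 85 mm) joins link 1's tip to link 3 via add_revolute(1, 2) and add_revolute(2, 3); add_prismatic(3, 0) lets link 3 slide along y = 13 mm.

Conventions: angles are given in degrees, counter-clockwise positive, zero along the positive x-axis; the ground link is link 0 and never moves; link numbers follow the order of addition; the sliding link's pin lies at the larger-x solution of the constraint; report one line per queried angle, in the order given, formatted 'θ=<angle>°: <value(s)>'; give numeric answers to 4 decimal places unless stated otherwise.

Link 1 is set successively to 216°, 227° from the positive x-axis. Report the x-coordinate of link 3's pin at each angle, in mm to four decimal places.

geometry: r = 30 mm, L = 85 mm, e = 13 mm
θ=216°: crank pin P = (r cos θ, r sin θ) = (-24.270510, -17.633558)
θ=216°: h = r sin θ − e = -17.633558 − 13 = -30.633558
θ=216°: x = r cos θ + √(L² − h²) = -24.270510 + 79.287989 = 55.017479
θ=227°: crank pin P = (r cos θ, r sin θ) = (-20.459951, -21.940611)
θ=227°: h = r sin θ − e = -21.940611 − 13 = -34.940611
θ=227°: x = r cos θ + √(L² − h²) = -20.459951 + 77.486474 = 57.026523

θ=216°: 55.0175
θ=227°: 57.0265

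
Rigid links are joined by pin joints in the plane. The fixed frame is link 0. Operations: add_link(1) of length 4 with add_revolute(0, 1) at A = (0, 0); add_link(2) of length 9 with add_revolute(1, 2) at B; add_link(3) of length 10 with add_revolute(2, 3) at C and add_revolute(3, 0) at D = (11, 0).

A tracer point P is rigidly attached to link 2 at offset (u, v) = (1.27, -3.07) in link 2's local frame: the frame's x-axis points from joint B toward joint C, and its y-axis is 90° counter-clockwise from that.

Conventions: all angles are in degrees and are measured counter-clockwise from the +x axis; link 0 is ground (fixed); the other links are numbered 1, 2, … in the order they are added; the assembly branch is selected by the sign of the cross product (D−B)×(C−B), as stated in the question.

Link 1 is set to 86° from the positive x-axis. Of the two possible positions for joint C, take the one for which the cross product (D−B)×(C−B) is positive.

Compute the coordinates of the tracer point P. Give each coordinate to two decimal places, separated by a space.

A=(0,0), D=(11.00,0)
B = A + 4.00·(cos86°, sin86°) = (0.2790, 3.9903)
|BD| = 11.4395
circle(B,9.00) ∩ circle(D,10.00): a=4.8893, h=7.5561
  candidates: C₊=(7.4969,9.3663) cross=86.438; C₋=(2.2255,-4.7967) cross=-86.438
  branch + wants cross > 0 → take C=(7.4969,9.3663) (cross=86.438)
ex = (C−B)/|BC| = (0.8020,0.5973); ey = (-0.5973,0.8020)
P = B + 1.27·ex + -3.07·ey = (3.1314,2.2868)

3.13 2.29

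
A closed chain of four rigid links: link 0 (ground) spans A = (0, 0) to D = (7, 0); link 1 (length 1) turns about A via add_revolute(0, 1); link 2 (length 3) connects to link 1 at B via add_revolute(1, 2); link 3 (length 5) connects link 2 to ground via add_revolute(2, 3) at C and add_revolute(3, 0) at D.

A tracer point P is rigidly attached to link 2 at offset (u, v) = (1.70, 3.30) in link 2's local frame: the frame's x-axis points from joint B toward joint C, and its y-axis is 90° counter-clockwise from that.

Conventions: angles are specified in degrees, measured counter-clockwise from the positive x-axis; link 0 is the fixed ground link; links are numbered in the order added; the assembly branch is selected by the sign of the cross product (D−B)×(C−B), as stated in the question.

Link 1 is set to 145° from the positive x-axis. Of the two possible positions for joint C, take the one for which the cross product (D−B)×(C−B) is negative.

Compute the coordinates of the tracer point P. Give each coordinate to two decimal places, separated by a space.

A=(0,0), D=(7.00,0)
B = A + 1.00·(cos145°, sin145°) = (-0.8192, 0.5736)
|BD| = 7.8402
circle(B,3.00) ∩ circle(D,5.00): a=2.8997, h=0.7693
  candidates: C₊=(2.1291,1.1286) cross=6.031; C₋=(2.0165,-0.4058) cross=-6.031
  branch - wants cross < 0 → take C=(2.0165,-0.4058) (cross=-6.031)
ex = (C−B)/|BC| = (0.9452,-0.3264); ey = (0.3264,0.9452)
P = B + 1.70·ex + 3.30·ey = (1.8650,3.1378)

1.86 3.14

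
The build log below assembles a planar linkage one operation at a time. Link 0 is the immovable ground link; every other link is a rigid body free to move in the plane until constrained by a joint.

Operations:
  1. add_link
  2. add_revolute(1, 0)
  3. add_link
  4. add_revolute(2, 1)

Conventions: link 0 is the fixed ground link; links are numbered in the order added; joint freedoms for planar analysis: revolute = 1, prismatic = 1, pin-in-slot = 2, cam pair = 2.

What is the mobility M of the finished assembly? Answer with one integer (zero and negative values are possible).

ground; <1,0,0>
#1 <2,0,0>
R:1↔0 J1 <2,1,0>
#2 <3,1,0>
R:2↔1 J1 <3,2,0>
3×2 − 2×2 − 1×0 = 2

M = 2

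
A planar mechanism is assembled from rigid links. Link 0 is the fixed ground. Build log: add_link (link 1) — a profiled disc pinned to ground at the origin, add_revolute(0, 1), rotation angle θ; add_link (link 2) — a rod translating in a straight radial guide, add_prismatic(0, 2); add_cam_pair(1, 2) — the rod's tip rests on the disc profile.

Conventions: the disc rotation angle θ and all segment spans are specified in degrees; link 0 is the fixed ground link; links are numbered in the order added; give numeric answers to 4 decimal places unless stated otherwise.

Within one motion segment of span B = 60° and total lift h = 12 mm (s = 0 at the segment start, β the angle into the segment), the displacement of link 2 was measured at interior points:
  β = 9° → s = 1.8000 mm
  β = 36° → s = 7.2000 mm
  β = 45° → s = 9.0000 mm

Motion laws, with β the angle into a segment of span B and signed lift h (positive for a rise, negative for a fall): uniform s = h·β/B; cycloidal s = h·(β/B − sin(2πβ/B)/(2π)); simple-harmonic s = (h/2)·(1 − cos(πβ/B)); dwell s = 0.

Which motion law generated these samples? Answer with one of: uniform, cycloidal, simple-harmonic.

candidates at β/B = r: uniform s = h·r (linear in β); cycloidal s = h·(r − sin(2πr)/(2π)); simple-harmonic s = (h/2)(1 − cos(πr))
β=9°: printed 1.8000 | uniform 1.8000, cycloidal 0.2549, simple-harmonic 0.6540
β=36°: printed 7.2000 | uniform 7.2000, cycloidal 8.3226, simple-harmonic 7.8541
β=45°: printed 9.0000 | uniform 9.0000, cycloidal 10.9099, simple-harmonic 10.2426
only one law matches every sample → uniform

uniform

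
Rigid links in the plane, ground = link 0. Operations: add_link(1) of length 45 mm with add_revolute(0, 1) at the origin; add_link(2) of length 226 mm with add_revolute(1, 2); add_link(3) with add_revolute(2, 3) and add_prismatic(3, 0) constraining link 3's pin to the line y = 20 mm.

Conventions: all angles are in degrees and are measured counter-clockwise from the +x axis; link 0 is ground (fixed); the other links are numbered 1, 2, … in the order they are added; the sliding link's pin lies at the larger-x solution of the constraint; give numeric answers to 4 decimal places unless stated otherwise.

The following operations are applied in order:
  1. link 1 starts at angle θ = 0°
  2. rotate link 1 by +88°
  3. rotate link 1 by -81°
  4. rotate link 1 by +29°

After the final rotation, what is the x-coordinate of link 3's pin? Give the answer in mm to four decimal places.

geometry: r = 45 mm, L = 226 mm, e = 20 mm; θ starts at 0°
rotate link 1 by +88°: θ ← 0° +88° = 88°
rotate link 1 by -81°: θ ← 88° -81° = 7°
rotate link 1 by +29°: θ ← 7° +29° = 36°
crank pin P = (r cos θ, r sin θ) = (36.405765, 26.450336)
h = r sin θ − e = 26.450336 − 20 = 6.450336
x = r cos θ + √(L² − h²) = 36.405765 + 225.907931 = 262.313695

262.3137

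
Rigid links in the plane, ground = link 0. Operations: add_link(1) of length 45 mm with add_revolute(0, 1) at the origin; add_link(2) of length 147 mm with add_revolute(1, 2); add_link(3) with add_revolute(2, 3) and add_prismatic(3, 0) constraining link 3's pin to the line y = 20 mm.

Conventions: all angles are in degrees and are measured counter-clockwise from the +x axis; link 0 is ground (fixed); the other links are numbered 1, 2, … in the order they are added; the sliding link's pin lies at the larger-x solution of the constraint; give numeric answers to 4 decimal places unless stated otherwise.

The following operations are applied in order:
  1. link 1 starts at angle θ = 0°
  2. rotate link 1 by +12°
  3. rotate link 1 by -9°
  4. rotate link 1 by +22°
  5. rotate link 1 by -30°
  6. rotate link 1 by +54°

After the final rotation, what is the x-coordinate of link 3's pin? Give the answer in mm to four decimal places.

geometry: r = 45 mm, L = 147 mm, e = 20 mm; θ starts at 0°
rotate link 1 by +12°: θ ← 0° +12° = 12°
rotate link 1 by -9°: θ ← 12° -9° = 3°
rotate link 1 by +22°: θ ← 3° +22° = 25°
rotate link 1 by -30°: θ ← 25° -30° = -5°
rotate link 1 by +54°: θ ← -5° +54° = 49°
crank pin P = (r cos θ, r sin θ) = (29.522656, 33.961931)
h = r sin θ − e = 33.961931 − 20 = 13.961931
x = r cos θ + √(L² − h²) = 29.522656 + 146.335452 = 175.858108

175.8581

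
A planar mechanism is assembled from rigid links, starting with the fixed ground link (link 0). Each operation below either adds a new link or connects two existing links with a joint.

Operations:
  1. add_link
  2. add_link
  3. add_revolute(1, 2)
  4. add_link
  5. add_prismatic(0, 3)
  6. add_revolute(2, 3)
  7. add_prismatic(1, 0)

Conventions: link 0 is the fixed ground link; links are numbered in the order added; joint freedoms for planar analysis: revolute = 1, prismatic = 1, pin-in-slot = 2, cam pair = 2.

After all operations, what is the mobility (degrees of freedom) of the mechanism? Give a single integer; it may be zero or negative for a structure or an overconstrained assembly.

ground; <1,0,0>
#1 <2,0,0>
#2 <3,0,0>
R:1↔2 J1 <3,1,0>
#3 <4,1,0>
P:0↔3 J1 <4,2,0>
R:2↔3 J1 <4,3,0>
P:1↔0 J1 <4,4,0>
3×3 − 2×4 − 1×0 = 1

M = 1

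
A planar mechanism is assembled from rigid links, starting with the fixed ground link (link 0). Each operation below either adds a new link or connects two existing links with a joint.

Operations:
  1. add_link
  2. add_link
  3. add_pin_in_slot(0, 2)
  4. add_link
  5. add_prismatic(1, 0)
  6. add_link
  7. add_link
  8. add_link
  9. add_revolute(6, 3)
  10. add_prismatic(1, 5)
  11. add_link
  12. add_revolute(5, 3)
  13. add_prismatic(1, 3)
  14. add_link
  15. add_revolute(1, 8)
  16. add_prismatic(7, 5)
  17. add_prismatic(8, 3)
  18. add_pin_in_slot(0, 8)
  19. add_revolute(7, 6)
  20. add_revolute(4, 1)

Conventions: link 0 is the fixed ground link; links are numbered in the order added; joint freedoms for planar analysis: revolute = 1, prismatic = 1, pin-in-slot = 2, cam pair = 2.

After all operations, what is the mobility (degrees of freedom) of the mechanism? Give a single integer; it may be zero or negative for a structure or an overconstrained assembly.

ground; <1,0,0>
#1 <2,0,0>
#2 <3,0,0>
PS:0↔2 J2 <3,0,1>
#3 <4,0,1>
P:1↔0 J1 <4,1,1>
#4 <5,1,1>
#5 <6,1,1>
#6 <7,1,1>
R:6↔3 J1 <7,2,1>
P:1↔5 J1 <7,3,1>
#7 <8,3,1>
R:5↔3 J1 <8,4,1>
P:1↔3 J1 <8,5,1>
#8 <9,5,1>
R:1↔8 J1 <9,6,1>
P:7↔5 J1 <9,7,1>
P:8↔3 J1 <9,8,1>
PS:0↔8 J2 <9,8,2>
R:7↔6 J1 <9,9,2>
R:4↔1 J1 <9,10,2>
3×8 − 2×10 − 1×2 = 2

M = 2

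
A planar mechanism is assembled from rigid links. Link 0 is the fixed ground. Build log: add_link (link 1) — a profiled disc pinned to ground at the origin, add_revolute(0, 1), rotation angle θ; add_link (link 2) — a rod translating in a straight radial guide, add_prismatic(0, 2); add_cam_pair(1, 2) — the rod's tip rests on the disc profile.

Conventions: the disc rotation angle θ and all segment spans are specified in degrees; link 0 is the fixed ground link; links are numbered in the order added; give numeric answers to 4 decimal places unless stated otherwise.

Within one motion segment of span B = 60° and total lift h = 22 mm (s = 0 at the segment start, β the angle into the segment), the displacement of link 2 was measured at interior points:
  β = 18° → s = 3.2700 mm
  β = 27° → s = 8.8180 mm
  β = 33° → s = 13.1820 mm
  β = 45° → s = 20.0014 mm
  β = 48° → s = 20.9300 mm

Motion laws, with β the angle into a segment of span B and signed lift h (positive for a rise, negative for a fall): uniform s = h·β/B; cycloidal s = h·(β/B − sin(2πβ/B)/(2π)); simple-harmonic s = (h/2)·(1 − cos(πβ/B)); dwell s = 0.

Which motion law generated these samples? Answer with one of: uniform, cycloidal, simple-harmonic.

candidates at β/B = r: uniform s = h·r (linear in β); cycloidal s = h·(r − sin(2πr)/(2π)); simple-harmonic s = (h/2)(1 − cos(πr))
β=18°: printed 3.2700 | uniform 6.6000, cycloidal 3.2700, simple-harmonic 4.5344
β=27°: printed 8.8180 | uniform 9.9000, cycloidal 8.8180, simple-harmonic 9.2792
β=33°: printed 13.1820 | uniform 12.1000, cycloidal 13.1820, simple-harmonic 12.7208
β=45°: printed 20.0014 | uniform 16.5000, cycloidal 20.0014, simple-harmonic 18.7782
β=48°: printed 20.9300 | uniform 17.6000, cycloidal 20.9300, simple-harmonic 19.8992
only one law matches every sample → cycloidal

cycloidal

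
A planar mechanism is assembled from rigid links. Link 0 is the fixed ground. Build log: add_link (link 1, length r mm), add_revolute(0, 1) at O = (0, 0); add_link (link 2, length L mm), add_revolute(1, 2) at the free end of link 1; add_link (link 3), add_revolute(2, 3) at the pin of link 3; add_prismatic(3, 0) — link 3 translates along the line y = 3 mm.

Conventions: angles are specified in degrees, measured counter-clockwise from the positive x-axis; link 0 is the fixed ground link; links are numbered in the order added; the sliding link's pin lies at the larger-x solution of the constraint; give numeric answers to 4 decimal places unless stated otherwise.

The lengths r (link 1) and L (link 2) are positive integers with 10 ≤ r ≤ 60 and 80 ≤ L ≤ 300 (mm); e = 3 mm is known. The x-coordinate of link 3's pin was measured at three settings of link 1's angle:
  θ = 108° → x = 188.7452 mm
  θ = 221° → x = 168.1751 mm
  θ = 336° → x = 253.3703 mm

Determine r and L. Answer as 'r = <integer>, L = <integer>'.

constraint per measurement: (x − r cos θ)² + (r sin θ − e)² = L²
subtracting the θ₁ and θ₂ equations cancels the r² and L² terms:
r = (x₁² − x₂²) / (2[(x₁cos θ₁ + e sin θ₁) − (x₂cos θ₂ + e sin θ₂)]) = 49.9997 → r = 50
L² = (x₁ − r cos θ₁)² + (r sin θ₁ − e)² = 43680.9810 → L = 209.0000 → L = 209
check at θ₃=336°: x = 253.3703 (printed 253.3703) ✓

r = 50, L = 209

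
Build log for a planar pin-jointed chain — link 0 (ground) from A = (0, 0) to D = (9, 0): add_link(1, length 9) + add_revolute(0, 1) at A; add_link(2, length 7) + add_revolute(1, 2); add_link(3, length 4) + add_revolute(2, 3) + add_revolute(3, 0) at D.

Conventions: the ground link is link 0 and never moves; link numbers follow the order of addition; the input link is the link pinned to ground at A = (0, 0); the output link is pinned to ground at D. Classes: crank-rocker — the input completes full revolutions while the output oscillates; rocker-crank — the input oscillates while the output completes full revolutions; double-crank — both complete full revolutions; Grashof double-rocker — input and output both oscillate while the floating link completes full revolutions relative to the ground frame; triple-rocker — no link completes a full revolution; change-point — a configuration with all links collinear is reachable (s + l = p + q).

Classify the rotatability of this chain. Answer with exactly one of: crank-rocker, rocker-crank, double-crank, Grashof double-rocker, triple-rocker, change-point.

lengths: ground=9, input=9, coupler=7, output=4
sorted: s=4 (shortest), l=9 (longest), p+q=16
s + l = 13 vs p + q = 16
s + l < p + q (Grashof) with shortest = output link → rocker-crank

rocker-crank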